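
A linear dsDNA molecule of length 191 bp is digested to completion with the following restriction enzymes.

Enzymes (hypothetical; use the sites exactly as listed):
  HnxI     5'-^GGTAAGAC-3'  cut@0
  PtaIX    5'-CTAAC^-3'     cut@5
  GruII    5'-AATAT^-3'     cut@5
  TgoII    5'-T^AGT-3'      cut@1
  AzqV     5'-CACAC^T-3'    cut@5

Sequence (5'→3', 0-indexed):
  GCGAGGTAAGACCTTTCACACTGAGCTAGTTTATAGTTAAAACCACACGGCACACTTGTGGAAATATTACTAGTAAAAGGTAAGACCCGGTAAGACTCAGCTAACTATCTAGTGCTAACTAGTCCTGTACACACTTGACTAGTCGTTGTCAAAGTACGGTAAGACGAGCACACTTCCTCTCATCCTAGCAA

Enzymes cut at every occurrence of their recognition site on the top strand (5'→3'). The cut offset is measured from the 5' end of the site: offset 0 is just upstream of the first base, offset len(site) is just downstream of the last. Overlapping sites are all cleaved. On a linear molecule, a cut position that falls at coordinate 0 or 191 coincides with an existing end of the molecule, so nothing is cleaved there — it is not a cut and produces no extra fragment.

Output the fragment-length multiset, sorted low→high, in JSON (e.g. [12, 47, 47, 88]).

Scan for sites:
  HnxI GGTAAGAC/0: at [4, 78, 88, 157] ⇒ [4, 78, 88, 157]
  PtaIX CTAAC/5: at [100, 114] ⇒ [105, 119]
  GruII AATAT/5: at [62] ⇒ [67]
  TgoII TAGT/1: at [26, 33, 70, 109, 119, 139] ⇒ [27, 34, 71, 110, 120, 140]
  AzqV CACACT/5: at [16, 50, 129, 168] ⇒ [21, 55, 134, 173]

Pooled cuts: [4, 21, 27, 34, 55, 67, 71, 78, 88, 105, 110, 119, 120, 134, 140, 157, 173]

Fragments:
  [0,4): 4 bp
  [4,21): 17 bp
  [21,27): 6 bp
  [27,34): 7 bp
  [34,55): 21 bp
  [55,67): 12 bp
  [67,71): 4 bp
  [71,78): 7 bp
  [78,88): 10 bp
  [88,105): 17 bp
  [105,110): 5 bp
  [110,119): 9 bp
  [119,120): 1 bp
  [120,134): 14 bp
  [134,140): 6 bp
  [140,157): 17 bp
  [157,173): 16 bp
  [173,191): 18 bp

[1,4,4,5,6,6,7,7,9,10,12,14,16,17,17,17,18,21]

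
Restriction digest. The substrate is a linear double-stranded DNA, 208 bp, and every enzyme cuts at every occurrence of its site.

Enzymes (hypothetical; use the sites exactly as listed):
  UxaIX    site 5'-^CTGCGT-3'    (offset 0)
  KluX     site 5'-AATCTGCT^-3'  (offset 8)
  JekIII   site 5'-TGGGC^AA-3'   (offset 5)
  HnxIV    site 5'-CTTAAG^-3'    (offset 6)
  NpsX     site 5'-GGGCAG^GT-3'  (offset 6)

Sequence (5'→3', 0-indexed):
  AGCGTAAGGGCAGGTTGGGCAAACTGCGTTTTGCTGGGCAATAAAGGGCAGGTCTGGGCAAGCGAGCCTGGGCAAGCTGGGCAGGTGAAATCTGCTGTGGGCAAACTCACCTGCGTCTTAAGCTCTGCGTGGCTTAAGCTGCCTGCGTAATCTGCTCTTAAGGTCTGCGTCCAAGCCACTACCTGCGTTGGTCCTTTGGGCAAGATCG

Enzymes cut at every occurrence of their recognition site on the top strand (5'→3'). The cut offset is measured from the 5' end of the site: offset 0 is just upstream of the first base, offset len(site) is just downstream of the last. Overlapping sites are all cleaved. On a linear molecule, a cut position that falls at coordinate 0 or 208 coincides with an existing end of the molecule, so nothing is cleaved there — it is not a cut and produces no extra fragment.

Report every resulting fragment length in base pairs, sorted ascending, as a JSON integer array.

Site scan:
  UxaIX (CTGCGT, off=0): starts [23, 110, 124, 142, 164, 182] → cuts [23, 110, 124, 142, 164, 182]
  KluX (AATCTGCT, off=8): starts [88, 148] → cuts [96, 156]
  JekIII (TGGGCAA, off=5): starts [15, 34, 54, 68, 97, 196] → cuts [20, 39, 59, 73, 102, 201]
  HnxIV (CTTAAG, off=6): starts [116, 132, 156] → cuts [122, 138, 162]
  NpsX (GGGCAGGT, off=6): starts [7, 45, 78] → cuts [13, 51, 84]

Pooled cuts: [13, 20, 23, 39, 51, 59, 73, 84, 96, 102, 110, 122, 124, 138, 142, 156, 162, 164, 182, 201]

Fragments:
  [0,13): 13 bp
  [13,20): 7 bp
  [20,23): 3 bp
  [23,39): 16 bp
  [39,51): 12 bp
  [51,59): 8 bp
  [59,73): 14 bp
  [73,84): 11 bp
  [84,96): 12 bp
  [96,102): 6 bp
  [102,110): 8 bp
  [110,122): 12 bp
  [122,124): 2 bp
  [124,138): 14 bp
  [138,142): 4 bp
  [142,156): 14 bp
  [156,162): 6 bp
  [162,164): 2 bp
  [164,182): 18 bp
  [182,201): 19 bp
  [201,208): 7 bp

[2,2,3,4,6,6,7,7,8,8,11,12,12,12,13,14,14,14,16,18,19]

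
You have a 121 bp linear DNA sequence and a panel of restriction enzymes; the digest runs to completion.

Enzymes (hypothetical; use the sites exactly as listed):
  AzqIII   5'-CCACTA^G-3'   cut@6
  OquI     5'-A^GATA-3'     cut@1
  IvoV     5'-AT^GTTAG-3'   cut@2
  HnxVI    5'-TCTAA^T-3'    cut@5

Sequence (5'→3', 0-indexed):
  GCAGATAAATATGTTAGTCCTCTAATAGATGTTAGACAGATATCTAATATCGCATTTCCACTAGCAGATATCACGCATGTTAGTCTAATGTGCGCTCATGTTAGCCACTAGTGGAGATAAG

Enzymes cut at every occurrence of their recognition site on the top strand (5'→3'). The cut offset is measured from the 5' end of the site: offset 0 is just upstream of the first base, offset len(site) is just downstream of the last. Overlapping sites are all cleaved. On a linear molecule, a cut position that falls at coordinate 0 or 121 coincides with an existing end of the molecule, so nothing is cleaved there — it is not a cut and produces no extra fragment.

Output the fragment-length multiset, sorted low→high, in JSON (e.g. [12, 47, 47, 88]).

[3,3,5,5,6,8,9,9,10,11,11,12,13,16]

Scan for sites:
  AzqIII CCACTAG/6: at [57, 104] ⇒ [63, 110]
  OquI AGATA/1: at [2, 37, 65, 114] ⇒ [3, 38, 66, 115]
  IvoV ATGTTAG/2: at [10, 28, 76, 97] ⇒ [12, 30, 78, 99]
  HnxVI TCTAAT/5: at [20, 42, 83] ⇒ [25, 47, 88]

All cut coordinates (distinct, sorted): [3, 12, 25, 30, 38, 47, 63, 66, 78, 88, 99, 110, 115]

Fragments:
  [0,3): 3 bp
  [3,12): 9 bp
  [12,25): 13 bp
  [25,30): 5 bp
  [30,38): 8 bp
  [38,47): 9 bp
  [47,63): 16 bp
  [63,66): 3 bp
  [66,78): 12 bp
  [78,88): 10 bp
  [88,99): 11 bp
  [99,110): 11 bp
  [110,115): 5 bp
  [115,121): 6 bp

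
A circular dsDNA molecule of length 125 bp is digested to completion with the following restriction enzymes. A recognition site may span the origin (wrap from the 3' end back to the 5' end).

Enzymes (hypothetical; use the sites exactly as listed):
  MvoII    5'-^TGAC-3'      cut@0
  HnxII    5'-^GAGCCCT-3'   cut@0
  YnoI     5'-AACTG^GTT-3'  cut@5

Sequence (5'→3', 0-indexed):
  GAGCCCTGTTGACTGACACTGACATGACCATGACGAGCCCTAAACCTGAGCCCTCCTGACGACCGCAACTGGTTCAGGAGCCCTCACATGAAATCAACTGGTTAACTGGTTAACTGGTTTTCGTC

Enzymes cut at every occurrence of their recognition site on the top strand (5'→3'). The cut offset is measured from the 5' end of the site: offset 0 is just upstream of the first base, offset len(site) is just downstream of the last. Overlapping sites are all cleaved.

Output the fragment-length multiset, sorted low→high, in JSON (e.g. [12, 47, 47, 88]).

Scan for sites:
  MvoII (TGAC, off=0): starts [9, 13, 19, 24, 30, 56] → cuts [9, 13, 19, 24, 30, 56]
  HnxII (GAGCCCT, off=0): starts [0, 34, 47, 77] → cuts [0, 34, 47, 77]
  YnoI (AACTGGTT, off=5): starts [66, 95, 103, 111] → cuts [71, 100, 108, 116]

All cut coordinates (distinct, sorted): [0, 9, 13, 19, 24, 30, 34, 47, 56, 71, 77, 100, 108, 116]

Fragments:
  0→9: 9 bp
  9→13: 4 bp
  13→19: 6 bp
  19→24: 5 bp
  24→30: 6 bp
  30→34: 4 bp
  34→47: 13 bp
  47→56: 9 bp
  56→71: 15 bp
  71→77: 6 bp
  77→100: 23 bp
  100→108: 8 bp
  108→116: 8 bp
  116→0 (wrap): 125-116+0 = 9 bp

[4,4,5,6,6,6,8,8,9,9,9,13,15,23]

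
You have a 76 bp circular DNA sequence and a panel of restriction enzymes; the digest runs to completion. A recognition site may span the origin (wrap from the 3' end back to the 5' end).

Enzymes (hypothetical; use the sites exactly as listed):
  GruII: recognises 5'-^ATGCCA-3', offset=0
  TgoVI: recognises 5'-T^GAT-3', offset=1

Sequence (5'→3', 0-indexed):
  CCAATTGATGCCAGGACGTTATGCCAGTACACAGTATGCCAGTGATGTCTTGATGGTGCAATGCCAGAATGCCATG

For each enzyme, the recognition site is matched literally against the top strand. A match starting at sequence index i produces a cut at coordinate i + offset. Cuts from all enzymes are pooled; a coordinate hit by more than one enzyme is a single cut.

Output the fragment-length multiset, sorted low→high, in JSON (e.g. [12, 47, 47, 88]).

Site scan:
  GruII ATGCCA/0: at [7, 20, 35, 60, 68, 73] ⇒ [7, 20, 35, 60, 68, 73]
  TgoVI TGAT/1: at [5, 42, 50] ⇒ [6, 43, 51]

All cut coordinates (distinct, sorted): [6, 7, 20, 35, 43, 51, 60, 68, 73]

Fragment lengths:
  6→7: 1 bp
  7→20: 13 bp
  20→35: 15 bp
  35→43: 8 bp
  43→51: 8 bp
  51→60: 9 bp
  60→68: 8 bp
  68→73: 5 bp
  73→6 (wrap): 76-73+6 = 9 bp

[1,5,8,8,8,9,9,13,15]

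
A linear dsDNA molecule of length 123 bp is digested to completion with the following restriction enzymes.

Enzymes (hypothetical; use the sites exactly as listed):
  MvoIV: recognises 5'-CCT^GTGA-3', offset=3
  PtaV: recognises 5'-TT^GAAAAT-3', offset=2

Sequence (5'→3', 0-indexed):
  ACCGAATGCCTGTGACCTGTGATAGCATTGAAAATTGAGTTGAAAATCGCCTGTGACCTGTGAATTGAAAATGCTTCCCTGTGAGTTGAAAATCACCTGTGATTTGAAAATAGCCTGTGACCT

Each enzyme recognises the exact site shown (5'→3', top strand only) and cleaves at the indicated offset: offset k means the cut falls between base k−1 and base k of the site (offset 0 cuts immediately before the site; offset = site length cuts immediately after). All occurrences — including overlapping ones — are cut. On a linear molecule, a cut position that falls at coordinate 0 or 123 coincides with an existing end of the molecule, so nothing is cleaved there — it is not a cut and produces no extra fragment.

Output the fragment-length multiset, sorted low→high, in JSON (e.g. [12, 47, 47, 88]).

[7,7,7,7,7,7,11,11,11,11,11,12,14]

Site scan:
  MvoIV (CCTGTGA, off=3): starts [8, 15, 49, 56, 77, 95, 113] → cuts [11, 18, 52, 59, 80, 98, 116]
  PtaV (TTGAAAAT, off=2): starts [27, 39, 64, 85, 103] → cuts [29, 41, 66, 87, 105]

All cut coordinates (distinct, sorted): [11, 18, 29, 41, 52, 59, 66, 80, 87, 98, 105, 116]

Fragment lengths:
  [0,11): 11 bp
  [11,18): 7 bp
  [18,29): 11 bp
  [29,41): 12 bp
  [41,52): 11 bp
  [52,59): 7 bp
  [59,66): 7 bp
  [66,80): 14 bp
  [80,87): 7 bp
  [87,98): 11 bp
  [98,105): 7 bp
  [105,116): 11 bp
  [116,123): 7 bp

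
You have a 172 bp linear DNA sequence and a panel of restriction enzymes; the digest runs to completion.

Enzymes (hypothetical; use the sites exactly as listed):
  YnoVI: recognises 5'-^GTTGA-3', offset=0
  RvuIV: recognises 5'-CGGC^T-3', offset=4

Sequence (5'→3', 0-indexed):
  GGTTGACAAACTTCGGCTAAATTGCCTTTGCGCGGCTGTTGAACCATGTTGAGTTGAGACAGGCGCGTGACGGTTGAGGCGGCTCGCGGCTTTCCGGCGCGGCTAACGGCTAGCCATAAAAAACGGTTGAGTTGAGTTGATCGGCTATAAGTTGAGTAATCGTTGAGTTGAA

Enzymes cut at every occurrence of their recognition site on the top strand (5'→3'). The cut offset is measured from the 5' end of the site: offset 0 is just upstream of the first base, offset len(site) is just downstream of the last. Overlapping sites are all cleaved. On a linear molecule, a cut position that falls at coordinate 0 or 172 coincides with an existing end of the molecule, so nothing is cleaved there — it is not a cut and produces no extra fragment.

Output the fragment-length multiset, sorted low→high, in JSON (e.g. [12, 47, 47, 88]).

[1,1,5,5,5,5,5,6,7,7,10,10,11,11,13,15,16,19,20]

Site scan:
  YnoVI (GTTGA, off=0): starts [1, 37, 47, 52, 72, 125, 130, 135, 150, 161, 166] → cuts [1, 37, 47, 52, 72, 125, 130, 135, 150, 161, 166]
  RvuIV (CGGCT, off=4): starts [13, 32, 79, 86, 99, 106, 141] → cuts [17, 36, 83, 90, 103, 110, 145]

Pooled cuts: [1, 17, 36, 37, 47, 52, 72, 83, 90, 103, 110, 125, 130, 135, 145, 150, 161, 166]

Fragment lengths:
  [0,1): 1 bp
  [1,17): 16 bp
  [17,36): 19 bp
  [36,37): 1 bp
  [37,47): 10 bp
  [47,52): 5 bp
  [52,72): 20 bp
  [72,83): 11 bp
  [83,90): 7 bp
  [90,103): 13 bp
  [103,110): 7 bp
  [110,125): 15 bp
  [125,130): 5 bp
  [130,135): 5 bp
  [135,145): 10 bp
  [145,150): 5 bp
  [150,161): 11 bp
  [161,166): 5 bp
  [166,172): 6 bp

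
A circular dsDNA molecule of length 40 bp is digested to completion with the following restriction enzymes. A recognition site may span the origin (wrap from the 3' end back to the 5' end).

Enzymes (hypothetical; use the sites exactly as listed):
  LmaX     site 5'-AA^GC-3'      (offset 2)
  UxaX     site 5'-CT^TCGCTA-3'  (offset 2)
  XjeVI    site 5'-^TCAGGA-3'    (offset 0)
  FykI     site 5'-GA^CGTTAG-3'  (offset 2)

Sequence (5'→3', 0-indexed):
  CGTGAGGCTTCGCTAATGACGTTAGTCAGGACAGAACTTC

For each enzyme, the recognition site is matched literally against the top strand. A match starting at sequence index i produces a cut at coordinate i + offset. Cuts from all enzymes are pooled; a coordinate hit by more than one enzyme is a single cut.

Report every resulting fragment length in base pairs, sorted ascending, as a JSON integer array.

[6,10,24]

Per-enzyme occurrences:
  LmaX (AAGC, off=2): no sites
  UxaX CTTCGCTA/2: at [7] ⇒ [9]
  XjeVI TCAGGA/0: at [25] ⇒ [25]
  FykI GACGTTAG/2: at [17] ⇒ [19]

Pooled cuts: [9, 19, 25]

Fragments:
  9→19: 10 bp
  19→25: 6 bp
  25→9 (wrap): 40-25+9 = 24 bp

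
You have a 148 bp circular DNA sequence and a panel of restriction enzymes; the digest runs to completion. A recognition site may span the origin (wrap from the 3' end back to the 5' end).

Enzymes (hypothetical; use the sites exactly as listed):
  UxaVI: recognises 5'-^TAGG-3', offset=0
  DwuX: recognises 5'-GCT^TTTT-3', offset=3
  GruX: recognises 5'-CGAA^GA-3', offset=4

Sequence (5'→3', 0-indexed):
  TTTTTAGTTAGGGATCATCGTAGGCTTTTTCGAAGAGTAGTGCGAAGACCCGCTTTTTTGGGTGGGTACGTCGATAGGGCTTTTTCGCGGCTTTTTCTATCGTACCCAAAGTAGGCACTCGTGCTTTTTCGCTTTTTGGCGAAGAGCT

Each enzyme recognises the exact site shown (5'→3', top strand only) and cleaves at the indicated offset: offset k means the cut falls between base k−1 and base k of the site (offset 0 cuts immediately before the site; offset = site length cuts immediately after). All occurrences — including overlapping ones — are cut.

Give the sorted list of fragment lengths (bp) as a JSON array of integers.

[5,6,7,8,8,8,8,10,11,12,12,14,19,20]

Per-enzyme occurrences:
  UxaVI (TAGG, off=0): starts [8, 20, 74, 111] → cuts [8, 20, 74, 111]
  DwuX (GCTTTTT, off=3): starts [23, 51, 78, 89, 122, 130, 145] → cuts [0, 26, 54, 81, 92, 125, 133]
  GruX (CGAAGA, off=4): starts [30, 42, 139] → cuts [34, 46, 143]

All cut coordinates (distinct, sorted): [0, 8, 20, 26, 34, 46, 54, 74, 81, 92, 111, 125, 133, 143]

Fragments:
  0→8: 8 bp
  8→20: 12 bp
  20→26: 6 bp
  26→34: 8 bp
  34→46: 12 bp
  46→54: 8 bp
  54→74: 20 bp
  74→81: 7 bp
  81→92: 11 bp
  92→111: 19 bp
  111→125: 14 bp
  125→133: 8 bp
  133→143: 10 bp
  143→0 (wrap): 148-143+0 = 5 bp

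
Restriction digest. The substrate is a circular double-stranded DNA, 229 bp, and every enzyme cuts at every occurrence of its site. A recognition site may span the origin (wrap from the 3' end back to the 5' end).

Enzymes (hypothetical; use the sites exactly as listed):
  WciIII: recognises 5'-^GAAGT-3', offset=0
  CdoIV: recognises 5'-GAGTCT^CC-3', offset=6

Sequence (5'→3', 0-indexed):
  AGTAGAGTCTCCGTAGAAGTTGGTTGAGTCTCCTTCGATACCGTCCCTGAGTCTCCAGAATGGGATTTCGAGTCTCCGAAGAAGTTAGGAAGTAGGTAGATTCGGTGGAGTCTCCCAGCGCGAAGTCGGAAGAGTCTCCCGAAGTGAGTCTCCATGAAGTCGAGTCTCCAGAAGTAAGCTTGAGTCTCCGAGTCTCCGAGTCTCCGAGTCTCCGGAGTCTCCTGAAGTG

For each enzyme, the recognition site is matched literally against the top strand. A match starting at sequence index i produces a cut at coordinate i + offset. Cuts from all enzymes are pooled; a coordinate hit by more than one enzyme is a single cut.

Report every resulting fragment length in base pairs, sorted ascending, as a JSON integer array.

Per-enzyme occurrences:
  WciIII (GAAGT, off=0): starts [15, 80, 88, 121, 140, 155, 170, 223] → cuts [15, 80, 88, 121, 140, 155, 170, 223]
  CdoIV (GAGTCTCC, off=6): starts [4, 25, 48, 69, 107, 131, 145, 161, 181, 189, 197, 205, 214] → cuts [10, 31, 54, 75, 113, 137, 151, 167, 187, 195, 203, 211, 220]

Pooled cuts: [10, 15, 31, 54, 75, 80, 88, 113, 121, 137, 140, 151, 155, 167, 170, 187, 195, 203, 211, 220, 223]

Fragments:
  10→15: 5 bp
  15→31: 16 bp
  31→54: 23 bp
  54→75: 21 bp
  75→80: 5 bp
  80→88: 8 bp
  88→113: 25 bp
  113→121: 8 bp
  121→137: 16 bp
  137→140: 3 bp
  140→151: 11 bp
  151→155: 4 bp
  155→167: 12 bp
  167→170: 3 bp
  170→187: 17 bp
  187→195: 8 bp
  195→203: 8 bp
  203→211: 8 bp
  211→220: 9 bp
  220→223: 3 bp
  223→10 (wrap): 229-223+10 = 16 bp

[3,3,3,4,5,5,8,8,8,8,8,9,11,12,16,16,16,17,21,23,25]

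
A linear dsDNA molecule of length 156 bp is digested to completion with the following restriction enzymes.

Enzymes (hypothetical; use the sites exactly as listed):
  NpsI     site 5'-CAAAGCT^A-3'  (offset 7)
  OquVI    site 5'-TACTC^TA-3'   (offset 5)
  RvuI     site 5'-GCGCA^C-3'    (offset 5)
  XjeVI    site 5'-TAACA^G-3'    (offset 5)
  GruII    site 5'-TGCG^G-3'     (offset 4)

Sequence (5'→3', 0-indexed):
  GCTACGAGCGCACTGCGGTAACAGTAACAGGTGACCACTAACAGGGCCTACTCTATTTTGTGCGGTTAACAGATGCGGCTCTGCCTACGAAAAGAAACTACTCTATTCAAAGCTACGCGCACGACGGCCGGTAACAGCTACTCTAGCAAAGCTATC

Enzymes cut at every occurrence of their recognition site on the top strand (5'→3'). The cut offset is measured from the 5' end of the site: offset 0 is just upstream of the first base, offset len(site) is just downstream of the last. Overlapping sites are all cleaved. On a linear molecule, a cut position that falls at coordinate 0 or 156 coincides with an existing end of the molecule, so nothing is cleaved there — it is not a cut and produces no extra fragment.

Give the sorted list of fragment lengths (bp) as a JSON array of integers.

[3,5,6,6,6,7,7,7,10,10,11,11,12,14,15,26]

Per-enzyme occurrences:
  NpsI CAAAGCTA/7: at [107, 146] ⇒ [114, 153]
  OquVI TACTCTA/5: at [48, 98, 138] ⇒ [53, 103, 143]
  RvuI GCGCAC/5: at [7, 116] ⇒ [12, 121]
  XjeVI TAACAG/5: at [18, 24, 38, 66, 131] ⇒ [23, 29, 43, 71, 136]
  GruII TGCGG/4: at [13, 60, 73] ⇒ [17, 64, 77]

Pooled cuts: [12, 17, 23, 29, 43, 53, 64, 71, 77, 103, 114, 121, 136, 143, 153]

Fragment lengths:
  [0,12): 12 bp
  [12,17): 5 bp
  [17,23): 6 bp
  [23,29): 6 bp
  [29,43): 14 bp
  [43,53): 10 bp
  [53,64): 11 bp
  [64,71): 7 bp
  [71,77): 6 bp
  [77,103): 26 bp
  [103,114): 11 bp
  [114,121): 7 bp
  [121,136): 15 bp
  [136,143): 7 bp
  [143,153): 10 bp
  [153,156): 3 bp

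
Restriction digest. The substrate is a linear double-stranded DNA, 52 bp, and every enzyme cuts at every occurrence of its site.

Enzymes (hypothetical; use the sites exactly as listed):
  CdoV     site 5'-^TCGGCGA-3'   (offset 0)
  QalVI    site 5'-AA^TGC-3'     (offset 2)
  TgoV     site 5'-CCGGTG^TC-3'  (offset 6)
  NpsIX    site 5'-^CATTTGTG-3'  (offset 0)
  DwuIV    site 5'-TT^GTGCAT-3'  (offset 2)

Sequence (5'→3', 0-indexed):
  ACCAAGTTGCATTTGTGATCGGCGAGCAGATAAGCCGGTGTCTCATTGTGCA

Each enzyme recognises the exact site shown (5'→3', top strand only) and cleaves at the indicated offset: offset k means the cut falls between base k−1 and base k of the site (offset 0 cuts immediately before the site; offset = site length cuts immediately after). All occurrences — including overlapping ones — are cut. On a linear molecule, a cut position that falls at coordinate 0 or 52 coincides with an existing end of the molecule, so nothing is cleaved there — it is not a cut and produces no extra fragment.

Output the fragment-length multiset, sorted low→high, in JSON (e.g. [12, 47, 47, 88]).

[9,9,12,22]

Site scan:
  CdoV (TCGGCGA, off=0): starts [18] → cuts [18]
  QalVI (AATGC, off=2): no sites
  TgoV (CCGGTGTC, off=6): starts [34] → cuts [40]
  NpsIX (CATTTGTG, off=0): starts [9] → cuts [9]
  DwuIV (TTGTGCAT, off=2): no sites

All cut coordinates (distinct, sorted): [9, 18, 40]

Fragment lengths:
  [0,9): 9 bp
  [9,18): 9 bp
  [18,40): 22 bp
  [40,52): 12 bp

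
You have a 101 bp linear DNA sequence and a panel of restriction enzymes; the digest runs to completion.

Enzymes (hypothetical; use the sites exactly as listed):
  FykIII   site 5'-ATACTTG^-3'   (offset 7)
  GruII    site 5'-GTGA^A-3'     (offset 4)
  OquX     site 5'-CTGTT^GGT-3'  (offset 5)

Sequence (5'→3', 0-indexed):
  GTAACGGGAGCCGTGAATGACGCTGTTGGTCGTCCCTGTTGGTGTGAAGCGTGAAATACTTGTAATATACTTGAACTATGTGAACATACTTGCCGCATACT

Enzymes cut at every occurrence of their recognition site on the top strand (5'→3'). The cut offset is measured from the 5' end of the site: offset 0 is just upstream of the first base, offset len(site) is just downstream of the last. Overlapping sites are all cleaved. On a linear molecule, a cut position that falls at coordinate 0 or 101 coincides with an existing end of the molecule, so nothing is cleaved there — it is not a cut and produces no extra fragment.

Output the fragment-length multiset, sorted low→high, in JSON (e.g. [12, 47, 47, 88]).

[7,7,8,9,9,10,11,11,13,16]

Site scan:
  FykIII (ATACTTG, off=7): starts [55, 66, 85] → cuts [62, 73, 92]
  GruII (GTGAA, off=4): starts [12, 43, 50, 79] → cuts [16, 47, 54, 83]
  OquX (CTGTTGGT, off=5): starts [22, 35] → cuts [27, 40]

All cut coordinates (distinct, sorted): [16, 27, 40, 47, 54, 62, 73, 83, 92]

Fragment lengths:
  [0,16): 16 bp
  [16,27): 11 bp
  [27,40): 13 bp
  [40,47): 7 bp
  [47,54): 7 bp
  [54,62): 8 bp
  [62,73): 11 bp
  [73,83): 10 bp
  [83,92): 9 bp
  [92,101): 9 bp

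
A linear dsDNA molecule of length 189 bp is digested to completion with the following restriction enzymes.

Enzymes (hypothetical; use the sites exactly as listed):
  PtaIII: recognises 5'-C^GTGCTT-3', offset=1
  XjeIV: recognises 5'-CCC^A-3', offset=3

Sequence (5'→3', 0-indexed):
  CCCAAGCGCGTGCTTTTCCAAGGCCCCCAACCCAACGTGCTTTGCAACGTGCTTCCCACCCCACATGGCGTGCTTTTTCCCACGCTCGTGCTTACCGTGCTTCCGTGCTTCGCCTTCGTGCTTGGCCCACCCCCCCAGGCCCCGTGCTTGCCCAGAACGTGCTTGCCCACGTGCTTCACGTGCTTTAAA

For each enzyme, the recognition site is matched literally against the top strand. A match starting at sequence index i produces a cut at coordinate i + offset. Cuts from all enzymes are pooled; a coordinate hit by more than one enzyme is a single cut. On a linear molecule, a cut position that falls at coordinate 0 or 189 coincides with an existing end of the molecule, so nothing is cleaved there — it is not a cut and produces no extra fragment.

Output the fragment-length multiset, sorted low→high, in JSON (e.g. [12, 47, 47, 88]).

[2,3,3,5,5,5,6,6,7,7,8,8,9,9,9,10,10,10,11,12,12,13,19]

Scan for sites:
  PtaIII CGTGCTT/1: at [8, 35, 47, 68, 86, 95, 103, 116, 142, 157, 169, 178] ⇒ [9, 36, 48, 69, 87, 96, 104, 117, 143, 158, 170, 179]
  XjeIV CCCA/3: at [0, 25, 30, 54, 59, 78, 125, 133, 150, 165] ⇒ [3, 28, 33, 57, 62, 81, 128, 136, 153, 168]

All cut coordinates (distinct, sorted): [3, 9, 28, 33, 36, 48, 57, 62, 69, 81, 87, 96, 104, 117, 128, 136, 143, 153, 158, 168, 170, 179]

Fragments:
  [0,3): 3 bp
  [3,9): 6 bp
  [9,28): 19 bp
  [28,33): 5 bp
  [33,36): 3 bp
  [36,48): 12 bp
  [48,57): 9 bp
  [57,62): 5 bp
  [62,69): 7 bp
  [69,81): 12 bp
  [81,87): 6 bp
  [87,96): 9 bp
  [96,104): 8 bp
  [104,117): 13 bp
  [117,128): 11 bp
  [128,136): 8 bp
  [136,143): 7 bp
  [143,153): 10 bp
  [153,158): 5 bp
  [158,168): 10 bp
  [168,170): 2 bp
  [170,179): 9 bp
  [179,189): 10 bp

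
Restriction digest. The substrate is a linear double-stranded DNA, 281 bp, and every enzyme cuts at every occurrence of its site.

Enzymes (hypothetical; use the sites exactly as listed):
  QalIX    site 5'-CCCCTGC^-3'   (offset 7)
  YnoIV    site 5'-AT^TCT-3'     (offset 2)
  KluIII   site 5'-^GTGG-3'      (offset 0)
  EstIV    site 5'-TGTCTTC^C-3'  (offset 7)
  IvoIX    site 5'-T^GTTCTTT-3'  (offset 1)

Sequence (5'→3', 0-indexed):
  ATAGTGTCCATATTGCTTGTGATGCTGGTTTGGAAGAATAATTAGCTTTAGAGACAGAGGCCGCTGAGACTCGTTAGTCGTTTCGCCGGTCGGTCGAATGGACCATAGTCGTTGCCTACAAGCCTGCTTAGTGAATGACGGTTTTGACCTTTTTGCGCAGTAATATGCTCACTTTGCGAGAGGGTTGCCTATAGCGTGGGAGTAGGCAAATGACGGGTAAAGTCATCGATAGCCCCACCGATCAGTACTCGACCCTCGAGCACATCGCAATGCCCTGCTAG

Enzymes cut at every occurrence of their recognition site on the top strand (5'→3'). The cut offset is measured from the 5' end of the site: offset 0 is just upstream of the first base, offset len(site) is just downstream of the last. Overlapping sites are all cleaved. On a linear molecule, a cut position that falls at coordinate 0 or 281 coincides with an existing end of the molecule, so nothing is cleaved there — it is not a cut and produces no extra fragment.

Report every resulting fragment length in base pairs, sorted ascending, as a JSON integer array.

[86,195]

Site scan:
  QalIX (CCCCTGC, off=7): no sites
  YnoIV (ATTCT, off=2): no sites
  KluIII GTGG/0: at [195] ⇒ [195]
  EstIV (TGTCTTCC, off=7): no sites
  IvoIX (TGTTCTTT, off=1): no sites

Pooled cuts: [195]

Fragment lengths:
  [0,195): 195 bp
  [195,281): 86 bp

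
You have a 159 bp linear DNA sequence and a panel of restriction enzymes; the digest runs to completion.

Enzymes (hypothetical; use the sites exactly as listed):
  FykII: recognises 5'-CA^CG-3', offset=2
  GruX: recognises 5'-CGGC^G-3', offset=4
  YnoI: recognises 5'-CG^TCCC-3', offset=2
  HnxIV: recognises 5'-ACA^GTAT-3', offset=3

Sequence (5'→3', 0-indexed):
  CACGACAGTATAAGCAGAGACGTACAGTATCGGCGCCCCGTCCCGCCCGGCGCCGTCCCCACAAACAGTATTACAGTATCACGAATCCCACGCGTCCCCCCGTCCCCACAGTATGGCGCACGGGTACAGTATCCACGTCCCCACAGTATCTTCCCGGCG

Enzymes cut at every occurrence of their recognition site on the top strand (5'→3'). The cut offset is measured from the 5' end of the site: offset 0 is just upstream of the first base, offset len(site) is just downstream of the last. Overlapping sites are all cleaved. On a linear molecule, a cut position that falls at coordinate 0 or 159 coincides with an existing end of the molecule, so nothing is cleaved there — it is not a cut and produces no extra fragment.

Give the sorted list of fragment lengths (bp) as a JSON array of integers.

[1,2,2,4,4,5,6,6,7,8,8,8,8,8,8,9,10,11,12,13,19]

Per-enzyme occurrences:
  FykII CACG/2: at [0, 79, 88, 118, 133] ⇒ [2, 81, 90, 120, 135]
  GruX CGGCG/4: at [30, 47, 154] ⇒ [34, 51, 158]
  YnoI CGTCCC/2: at [38, 53, 92, 100, 135] ⇒ [40, 55, 94, 102, 137]
  HnxIV ACAGTAT/3: at [4, 23, 64, 72, 107, 125, 142] ⇒ [7, 26, 67, 75, 110, 128, 145]

All cut coordinates (distinct, sorted): [2, 7, 26, 34, 40, 51, 55, 67, 75, 81, 90, 94, 102, 110, 120, 128, 135, 137, 145, 158]

Fragments:
  [0,2): 2 bp
  [2,7): 5 bp
  [7,26): 19 bp
  [26,34): 8 bp
  [34,40): 6 bp
  [40,51): 11 bp
  [51,55): 4 bp
  [55,67): 12 bp
  [67,75): 8 bp
  [75,81): 6 bp
  [81,90): 9 bp
  [90,94): 4 bp
  [94,102): 8 bp
  [102,110): 8 bp
  [110,120): 10 bp
  [120,128): 8 bp
  [128,135): 7 bp
  [135,137): 2 bp
  [137,145): 8 bp
  [145,158): 13 bp
  [158,159): 1 bp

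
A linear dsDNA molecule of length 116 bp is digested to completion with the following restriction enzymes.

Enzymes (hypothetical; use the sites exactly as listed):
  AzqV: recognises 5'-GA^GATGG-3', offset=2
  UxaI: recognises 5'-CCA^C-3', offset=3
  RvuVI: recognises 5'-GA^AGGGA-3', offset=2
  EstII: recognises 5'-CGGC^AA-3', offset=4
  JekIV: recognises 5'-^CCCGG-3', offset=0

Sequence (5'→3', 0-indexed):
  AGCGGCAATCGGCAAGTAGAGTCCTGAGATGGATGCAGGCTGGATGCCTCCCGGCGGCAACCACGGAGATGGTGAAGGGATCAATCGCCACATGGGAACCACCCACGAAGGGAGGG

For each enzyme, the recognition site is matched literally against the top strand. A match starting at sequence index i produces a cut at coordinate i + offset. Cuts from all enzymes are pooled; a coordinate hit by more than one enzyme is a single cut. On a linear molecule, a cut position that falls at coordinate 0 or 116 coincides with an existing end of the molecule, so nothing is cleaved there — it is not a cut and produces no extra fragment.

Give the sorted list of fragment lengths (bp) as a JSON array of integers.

Per-enzyme occurrences:
  AzqV (GAGATGG, off=2): starts [25, 65] → cuts [27, 67]
  UxaI (CCAC, off=3): starts [60, 87, 98, 102] → cuts [63, 90, 101, 105]
  RvuVI (GAAGGGA, off=2): starts [73, 106] → cuts [75, 108]
  EstII (CGGCAA, off=4): starts [2, 9, 54] → cuts [6, 13, 58]
  JekIV (CCCGG, off=0): starts [49] → cuts [49]

Pooled cuts: [6, 13, 27, 49, 58, 63, 67, 75, 90, 101, 105, 108]

Fragments:
  [0,6): 6 bp
  [6,13): 7 bp
  [13,27): 14 bp
  [27,49): 22 bp
  [49,58): 9 bp
  [58,63): 5 bp
  [63,67): 4 bp
  [67,75): 8 bp
  [75,90): 15 bp
  [90,101): 11 bp
  [101,105): 4 bp
  [105,108): 3 bp
  [108,116): 8 bp

[3,4,4,5,6,7,8,8,9,11,14,15,22]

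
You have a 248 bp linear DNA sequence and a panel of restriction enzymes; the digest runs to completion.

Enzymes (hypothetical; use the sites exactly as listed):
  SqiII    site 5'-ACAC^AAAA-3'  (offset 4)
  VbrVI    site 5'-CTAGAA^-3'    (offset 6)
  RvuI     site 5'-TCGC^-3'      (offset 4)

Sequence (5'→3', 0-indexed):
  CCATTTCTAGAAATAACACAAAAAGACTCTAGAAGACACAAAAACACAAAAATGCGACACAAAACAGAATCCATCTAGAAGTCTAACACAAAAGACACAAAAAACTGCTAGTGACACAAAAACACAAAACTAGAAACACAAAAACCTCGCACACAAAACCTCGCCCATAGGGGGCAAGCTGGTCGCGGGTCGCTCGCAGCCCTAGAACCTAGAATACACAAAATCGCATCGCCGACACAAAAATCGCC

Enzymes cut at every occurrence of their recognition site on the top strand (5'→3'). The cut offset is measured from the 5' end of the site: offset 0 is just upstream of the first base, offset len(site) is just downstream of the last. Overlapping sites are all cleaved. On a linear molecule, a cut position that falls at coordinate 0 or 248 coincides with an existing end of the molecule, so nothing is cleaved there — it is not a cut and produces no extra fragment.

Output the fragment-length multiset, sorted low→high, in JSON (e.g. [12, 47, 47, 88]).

[1,4,4,4,5,5,5,6,7,7,7,8,8,8,9,9,9,10,10,10,11,12,13,15,19,20,22]

Per-enzyme occurrences:
  SqiII (ACACAAAA, off=4): starts [15, 35, 43, 56, 85, 94, 113, 121, 135, 150, 215, 234] → cuts [19, 39, 47, 60, 89, 98, 117, 125, 139, 154, 219, 238]
  VbrVI (CTAGAA, off=6): starts [6, 28, 74, 129, 201, 208] → cuts [12, 34, 80, 135, 207, 214]
  RvuI (TCGC, off=4): starts [146, 160, 182, 189, 193, 223, 228, 243] → cuts [150, 164, 186, 193, 197, 227, 232, 247]

Pooled cuts: [12, 19, 34, 39, 47, 60, 80, 89, 98, 117, 125, 135, 139, 150, 154, 164, 186, 193, 197, 207, 214, 219, 227, 232, 238, 247]

Fragment lengths:
  [0,12): 12 bp
  [12,19): 7 bp
  [19,34): 15 bp
  [34,39): 5 bp
  [39,47): 8 bp
  [47,60): 13 bp
  [60,80): 20 bp
  [80,89): 9 bp
  [89,98): 9 bp
  [98,117): 19 bp
  [117,125): 8 bp
  [125,135): 10 bp
  [135,139): 4 bp
  [139,150): 11 bp
  [150,154): 4 bp
  [154,164): 10 bp
  [164,186): 22 bp
  [186,193): 7 bp
  [193,197): 4 bp
  [197,207): 10 bp
  [207,214): 7 bp
  [214,219): 5 bp
  [219,227): 8 bp
  [227,232): 5 bp
  [232,238): 6 bp
  [238,247): 9 bp
  [247,248): 1 bp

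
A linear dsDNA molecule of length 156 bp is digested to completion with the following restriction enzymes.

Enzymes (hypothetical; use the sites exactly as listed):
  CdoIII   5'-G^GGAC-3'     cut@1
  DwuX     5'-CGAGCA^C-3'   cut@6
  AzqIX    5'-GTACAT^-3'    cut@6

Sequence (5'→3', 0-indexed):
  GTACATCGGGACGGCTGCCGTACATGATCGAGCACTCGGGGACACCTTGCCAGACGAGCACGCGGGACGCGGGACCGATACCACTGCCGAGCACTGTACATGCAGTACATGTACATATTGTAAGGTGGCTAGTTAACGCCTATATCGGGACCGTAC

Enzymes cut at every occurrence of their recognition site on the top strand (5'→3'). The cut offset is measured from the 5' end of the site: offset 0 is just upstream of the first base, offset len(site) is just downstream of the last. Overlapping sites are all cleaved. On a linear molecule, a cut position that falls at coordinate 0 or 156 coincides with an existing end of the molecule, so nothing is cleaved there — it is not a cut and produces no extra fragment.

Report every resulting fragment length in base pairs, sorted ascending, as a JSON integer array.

[2,4,5,6,6,7,8,9,9,9,17,21,22,31]

Per-enzyme occurrences:
  CdoIII (GGGAC, off=1): starts [7, 38, 63, 70, 146] → cuts [8, 39, 64, 71, 147]
  DwuX (CGAGCAC, off=6): starts [28, 54, 87] → cuts [34, 60, 93]
  AzqIX (GTACAT, off=6): starts [0, 19, 95, 104, 110] → cuts [6, 25, 101, 110, 116]

Pooled cuts: [6, 8, 25, 34, 39, 60, 64, 71, 93, 101, 110, 116, 147]

Fragment lengths:
  [0,6): 6 bp
  [6,8): 2 bp
  [8,25): 17 bp
  [25,34): 9 bp
  [34,39): 5 bp
  [39,60): 21 bp
  [60,64): 4 bp
  [64,71): 7 bp
  [71,93): 22 bp
  [93,101): 8 bp
  [101,110): 9 bp
  [110,116): 6 bp
  [116,147): 31 bp
  [147,156): 9 bp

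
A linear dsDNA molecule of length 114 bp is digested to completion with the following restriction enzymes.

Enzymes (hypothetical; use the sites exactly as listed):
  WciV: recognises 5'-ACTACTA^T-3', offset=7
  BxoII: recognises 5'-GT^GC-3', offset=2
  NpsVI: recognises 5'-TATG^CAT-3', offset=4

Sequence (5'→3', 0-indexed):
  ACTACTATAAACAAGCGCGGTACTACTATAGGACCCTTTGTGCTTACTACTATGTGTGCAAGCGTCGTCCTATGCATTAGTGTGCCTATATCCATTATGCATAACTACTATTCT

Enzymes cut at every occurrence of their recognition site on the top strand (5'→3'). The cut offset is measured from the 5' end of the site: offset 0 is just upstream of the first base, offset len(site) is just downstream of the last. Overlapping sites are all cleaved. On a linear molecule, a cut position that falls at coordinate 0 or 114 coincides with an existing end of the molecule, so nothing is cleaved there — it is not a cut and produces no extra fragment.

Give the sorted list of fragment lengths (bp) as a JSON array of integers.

[4,5,7,9,11,11,13,16,17,21]

Per-enzyme occurrences:
  WciV ACTACTAT/7: at [0, 21, 45, 103] ⇒ [7, 28, 52, 110]
  BxoII GTGC/2: at [39, 55, 81] ⇒ [41, 57, 83]
  NpsVI TATGCAT/4: at [70, 95] ⇒ [74, 99]

All cut coordinates (distinct, sorted): [7, 28, 41, 52, 57, 74, 83, 99, 110]

Fragments:
  [0,7): 7 bp
  [7,28): 21 bp
  [28,41): 13 bp
  [41,52): 11 bp
  [52,57): 5 bp
  [57,74): 17 bp
  [74,83): 9 bp
  [83,99): 16 bp
  [99,110): 11 bp
  [110,114): 4 bp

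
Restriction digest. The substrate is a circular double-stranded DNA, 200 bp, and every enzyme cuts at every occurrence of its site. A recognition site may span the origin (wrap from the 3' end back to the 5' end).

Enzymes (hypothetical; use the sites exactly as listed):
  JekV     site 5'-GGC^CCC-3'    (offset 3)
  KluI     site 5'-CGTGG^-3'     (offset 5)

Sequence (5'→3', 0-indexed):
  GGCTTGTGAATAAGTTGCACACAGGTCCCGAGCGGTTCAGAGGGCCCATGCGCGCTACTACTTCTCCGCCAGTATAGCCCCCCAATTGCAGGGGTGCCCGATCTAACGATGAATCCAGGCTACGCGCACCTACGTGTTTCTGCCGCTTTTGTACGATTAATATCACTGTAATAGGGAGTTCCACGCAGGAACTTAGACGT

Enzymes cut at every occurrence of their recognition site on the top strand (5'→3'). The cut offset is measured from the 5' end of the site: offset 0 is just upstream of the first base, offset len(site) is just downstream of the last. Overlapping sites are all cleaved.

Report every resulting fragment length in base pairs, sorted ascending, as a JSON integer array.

[200]

Per-enzyme occurrences:
  JekV (GGCCCC, off=3): no sites
  KluI (CGTGG, off=5): starts [197] → cuts [2]

Pooled cuts: [2]

Fragments:
  2→2 (wrap): 200-2+2 = 200 bp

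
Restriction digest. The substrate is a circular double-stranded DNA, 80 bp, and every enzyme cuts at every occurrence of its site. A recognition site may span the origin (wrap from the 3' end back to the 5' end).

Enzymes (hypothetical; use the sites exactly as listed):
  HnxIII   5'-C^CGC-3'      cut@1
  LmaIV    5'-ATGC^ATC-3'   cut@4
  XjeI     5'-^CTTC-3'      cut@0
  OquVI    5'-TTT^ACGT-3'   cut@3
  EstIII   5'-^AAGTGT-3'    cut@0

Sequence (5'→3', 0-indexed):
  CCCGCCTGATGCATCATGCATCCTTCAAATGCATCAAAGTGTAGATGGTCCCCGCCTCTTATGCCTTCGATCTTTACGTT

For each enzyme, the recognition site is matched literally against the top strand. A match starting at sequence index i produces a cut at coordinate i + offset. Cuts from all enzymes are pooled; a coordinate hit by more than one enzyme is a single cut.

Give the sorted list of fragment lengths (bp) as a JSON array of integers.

Scan for sites:
  HnxIII CCGC/1: at [1, 51] ⇒ [2, 52]
  LmaIV ATGCATC/4: at [8, 15, 28] ⇒ [12, 19, 32]
  XjeI CTTC/0: at [22, 64] ⇒ [22, 64]
  OquVI TTTACGT/3: at [72] ⇒ [75]
  EstIII AAGTGT/0: at [36] ⇒ [36]

Pooled cuts: [2, 12, 19, 22, 32, 36, 52, 64, 75]

Fragments:
  2→12: 10 bp
  12→19: 7 bp
  19→22: 3 bp
  22→32: 10 bp
  32→36: 4 bp
  36→52: 16 bp
  52→64: 12 bp
  64→75: 11 bp
  75→2 (wrap): 80-75+2 = 7 bp

[3,4,7,7,10,10,11,12,16]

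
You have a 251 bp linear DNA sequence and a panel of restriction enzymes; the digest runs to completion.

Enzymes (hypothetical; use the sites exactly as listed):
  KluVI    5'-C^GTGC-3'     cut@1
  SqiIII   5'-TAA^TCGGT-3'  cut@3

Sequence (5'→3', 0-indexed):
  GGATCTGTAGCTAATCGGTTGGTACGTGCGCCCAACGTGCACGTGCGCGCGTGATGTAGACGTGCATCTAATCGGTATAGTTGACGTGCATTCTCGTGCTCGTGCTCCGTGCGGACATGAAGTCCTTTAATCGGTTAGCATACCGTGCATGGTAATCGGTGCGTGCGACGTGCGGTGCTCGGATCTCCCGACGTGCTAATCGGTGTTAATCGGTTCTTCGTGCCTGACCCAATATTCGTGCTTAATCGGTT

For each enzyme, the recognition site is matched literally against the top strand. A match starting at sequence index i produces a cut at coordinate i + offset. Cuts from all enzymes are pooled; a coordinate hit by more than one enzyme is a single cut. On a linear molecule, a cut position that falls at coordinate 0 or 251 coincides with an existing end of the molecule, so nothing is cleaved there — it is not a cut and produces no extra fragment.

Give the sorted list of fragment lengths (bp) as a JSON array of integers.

Per-enzyme occurrences:
  KluVI (CGTGC, off=1): starts [24, 35, 41, 60, 84, 94, 100, 107, 143, 161, 168, 191, 218, 236] → cuts [25, 36, 42, 61, 85, 95, 101, 108, 144, 162, 169, 192, 219, 237]
  SqiIII (TAATCGGT, off=3): starts [11, 68, 127, 152, 196, 206, 242] → cuts [14, 71, 130, 155, 199, 209, 245]

Pooled cuts: [14, 25, 36, 42, 61, 71, 85, 95, 101, 108, 130, 144, 155, 162, 169, 192, 199, 209, 219, 237, 245]

Fragments:
  [0,14): 14 bp
  [14,25): 11 bp
  [25,36): 11 bp
  [36,42): 6 bp
  [42,61): 19 bp
  [61,71): 10 bp
  [71,85): 14 bp
  [85,95): 10 bp
  [95,101): 6 bp
  [101,108): 7 bp
  [108,130): 22 bp
  [130,144): 14 bp
  [144,155): 11 bp
  [155,162): 7 bp
  [162,169): 7 bp
  [169,192): 23 bp
  [192,199): 7 bp
  [199,209): 10 bp
  [209,219): 10 bp
  [219,237): 18 bp
  [237,245): 8 bp
  [245,251): 6 bp

[6,6,6,7,7,7,7,8,10,10,10,10,11,11,11,14,14,14,18,19,22,23]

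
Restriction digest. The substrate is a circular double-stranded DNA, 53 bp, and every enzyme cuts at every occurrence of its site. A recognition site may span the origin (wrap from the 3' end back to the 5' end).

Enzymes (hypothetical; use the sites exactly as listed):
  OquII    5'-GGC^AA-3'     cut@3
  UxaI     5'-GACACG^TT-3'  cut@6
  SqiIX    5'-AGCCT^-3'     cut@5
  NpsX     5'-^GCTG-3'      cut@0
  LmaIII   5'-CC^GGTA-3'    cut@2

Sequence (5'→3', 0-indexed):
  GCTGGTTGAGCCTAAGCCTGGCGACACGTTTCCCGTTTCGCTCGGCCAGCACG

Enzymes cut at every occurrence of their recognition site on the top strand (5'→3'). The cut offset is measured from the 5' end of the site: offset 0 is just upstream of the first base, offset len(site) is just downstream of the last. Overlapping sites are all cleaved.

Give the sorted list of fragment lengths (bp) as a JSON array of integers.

[6,9,13,25]

Per-enzyme occurrences:
  OquII (GGCAA, off=3): no sites
  UxaI GACACGTT/6: at [22] ⇒ [28]
  SqiIX AGCCT/5: at [8, 14] ⇒ [13, 19]
  NpsX GCTG/0: at [0] ⇒ [0]
  LmaIII (CCGGTA, off=2): no sites

All cut coordinates (distinct, sorted): [0, 13, 19, 28]

Fragment lengths:
  0→13: 13 bp
  13→19: 6 bp
  19→28: 9 bp
  28→0 (wrap): 53-28+0 = 25 bp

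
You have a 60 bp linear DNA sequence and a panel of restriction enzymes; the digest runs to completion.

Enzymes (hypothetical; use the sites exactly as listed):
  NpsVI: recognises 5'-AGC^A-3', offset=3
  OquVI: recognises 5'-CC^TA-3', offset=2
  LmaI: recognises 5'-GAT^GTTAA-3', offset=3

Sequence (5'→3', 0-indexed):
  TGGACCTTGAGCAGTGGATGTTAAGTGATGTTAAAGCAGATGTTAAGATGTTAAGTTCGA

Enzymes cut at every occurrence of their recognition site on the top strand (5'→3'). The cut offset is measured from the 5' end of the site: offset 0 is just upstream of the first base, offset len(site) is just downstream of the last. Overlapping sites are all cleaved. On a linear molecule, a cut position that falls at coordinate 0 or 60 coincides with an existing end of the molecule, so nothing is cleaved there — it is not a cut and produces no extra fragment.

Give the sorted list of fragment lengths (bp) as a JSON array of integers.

Site scan:
  NpsVI (AGCA, off=3): starts [9, 34] → cuts [12, 37]
  OquVI (CCTA, off=2): no sites
  LmaI (GATGTTAA, off=3): starts [16, 26, 38, 46] → cuts [19, 29, 41, 49]

All cut coordinates (distinct, sorted): [12, 19, 29, 37, 41, 49]

Fragment lengths:
  [0,12): 12 bp
  [12,19): 7 bp
  [19,29): 10 bp
  [29,37): 8 bp
  [37,41): 4 bp
  [41,49): 8 bp
  [49,60): 11 bp

[4,7,8,8,10,11,12]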